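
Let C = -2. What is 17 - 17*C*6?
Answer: 221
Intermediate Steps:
17 - 17*C*6 = 17 - (-34)*6 = 17 - 17*(-12) = 17 + 204 = 221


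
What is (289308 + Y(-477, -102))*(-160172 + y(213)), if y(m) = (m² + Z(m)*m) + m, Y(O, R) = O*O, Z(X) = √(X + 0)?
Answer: -59224351830 + 110086281*√213 ≈ -5.7618e+10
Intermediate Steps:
Z(X) = √X
Y(O, R) = O²
y(m) = m + m² + m^(3/2) (y(m) = (m² + √m*m) + m = (m² + m^(3/2)) + m = m + m² + m^(3/2))
(289308 + Y(-477, -102))*(-160172 + y(213)) = (289308 + (-477)²)*(-160172 + 213*(1 + 213 + √213)) = (289308 + 227529)*(-160172 + 213*(214 + √213)) = 516837*(-160172 + (45582 + 213*√213)) = 516837*(-114590 + 213*√213) = -59224351830 + 110086281*√213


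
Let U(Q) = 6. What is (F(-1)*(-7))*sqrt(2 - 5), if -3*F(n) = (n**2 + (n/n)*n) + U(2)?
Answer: 14*I*sqrt(3) ≈ 24.249*I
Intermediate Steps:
F(n) = -2 - n/3 - n**2/3 (F(n) = -((n**2 + (n/n)*n) + 6)/3 = -((n**2 + 1*n) + 6)/3 = -((n**2 + n) + 6)/3 = -((n + n**2) + 6)/3 = -(6 + n + n**2)/3 = -2 - n/3 - n**2/3)
(F(-1)*(-7))*sqrt(2 - 5) = ((-2 - 1/3*(-1) - 1/3*(-1)**2)*(-7))*sqrt(2 - 5) = ((-2 + 1/3 - 1/3*1)*(-7))*sqrt(-3) = ((-2 + 1/3 - 1/3)*(-7))*(I*sqrt(3)) = (-2*(-7))*(I*sqrt(3)) = 14*(I*sqrt(3)) = 14*I*sqrt(3)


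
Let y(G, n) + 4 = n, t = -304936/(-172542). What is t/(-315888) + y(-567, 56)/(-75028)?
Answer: -89283874925/127791317428884 ≈ -0.00069867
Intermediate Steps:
t = 152468/86271 (t = -304936*(-1/172542) = 152468/86271 ≈ 1.7673)
y(G, n) = -4 + n
t/(-315888) + y(-567, 56)/(-75028) = (152468/86271)/(-315888) + (-4 + 56)/(-75028) = (152468/86271)*(-1/315888) + 52*(-1/75028) = -38117/6812993412 - 13/18757 = -89283874925/127791317428884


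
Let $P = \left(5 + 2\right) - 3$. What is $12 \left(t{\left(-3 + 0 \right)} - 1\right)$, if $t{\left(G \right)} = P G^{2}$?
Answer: $420$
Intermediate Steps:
$P = 4$ ($P = 7 - 3 = 4$)
$t{\left(G \right)} = 4 G^{2}$
$12 \left(t{\left(-3 + 0 \right)} - 1\right) = 12 \left(4 \left(-3 + 0\right)^{2} - 1\right) = 12 \left(4 \left(-3\right)^{2} - 1\right) = 12 \left(4 \cdot 9 - 1\right) = 12 \left(36 - 1\right) = 12 \cdot 35 = 420$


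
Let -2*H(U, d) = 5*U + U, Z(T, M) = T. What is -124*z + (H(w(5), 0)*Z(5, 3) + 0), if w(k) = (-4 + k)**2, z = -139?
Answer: 17221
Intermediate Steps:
H(U, d) = -3*U (H(U, d) = -(5*U + U)/2 = -3*U)
-124*z + (H(w(5), 0)*Z(5, 3) + 0) = -124*(-139) + (-3*(-4 + 5)**2*5 + 0) = 17236 + (-3*1**2*5 + 0) = 17236 + (-3*1*5 + 0) = 17236 + (-3*5 + 0) = 17236 + (-15 + 0) = 17236 - 15 = 17221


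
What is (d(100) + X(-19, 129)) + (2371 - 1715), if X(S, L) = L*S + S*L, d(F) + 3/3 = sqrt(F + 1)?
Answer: -4247 + sqrt(101) ≈ -4237.0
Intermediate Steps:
d(F) = -1 + sqrt(1 + F) (d(F) = -1 + sqrt(F + 1) = -1 + sqrt(1 + F))
X(S, L) = 2*L*S (X(S, L) = L*S + L*S = 2*L*S)
(d(100) + X(-19, 129)) + (2371 - 1715) = ((-1 + sqrt(1 + 100)) + 2*129*(-19)) + (2371 - 1715) = ((-1 + sqrt(101)) - 4902) + 656 = (-4903 + sqrt(101)) + 656 = -4247 + sqrt(101)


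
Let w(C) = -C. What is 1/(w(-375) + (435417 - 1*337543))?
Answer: 1/98249 ≈ 1.0178e-5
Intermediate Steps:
1/(w(-375) + (435417 - 1*337543)) = 1/(-1*(-375) + (435417 - 1*337543)) = 1/(375 + (435417 - 337543)) = 1/(375 + 97874) = 1/98249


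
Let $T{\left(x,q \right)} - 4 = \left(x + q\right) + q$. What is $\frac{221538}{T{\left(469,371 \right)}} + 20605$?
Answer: $\frac{8418871}{405} \approx 20787.0$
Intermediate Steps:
$T{\left(x,q \right)} = 4 + x + 2 q$ ($T{\left(x,q \right)} = 4 + \left(\left(x + q\right) + q\right) = 4 + \left(\left(q + x\right) + q\right) = 4 + \left(x + 2 q\right) = 4 + x + 2 q$)
$\frac{221538}{T{\left(469,371 \right)}} + 20605 = \frac{221538}{4 + 469 + 2 \cdot 371} + 20605 = \frac{221538}{4 + 469 + 742} + 20605 = \frac{221538}{1215} + 20605 = 221538 \cdot \frac{1}{1215} + 20605 = \frac{73846}{405} + 20605 = \frac{8418871}{405}$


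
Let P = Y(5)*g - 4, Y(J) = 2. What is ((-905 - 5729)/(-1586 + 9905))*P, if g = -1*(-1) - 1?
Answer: 26536/8319 ≈ 3.1898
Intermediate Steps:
g = 0 (g = 1 - 1 = 0)
P = -4 (P = 2*0 - 4 = 0 - 4 = -4)
((-905 - 5729)/(-1586 + 9905))*P = ((-905 - 5729)/(-1586 + 9905))*(-4) = -6634/8319*(-4) = 26536/8319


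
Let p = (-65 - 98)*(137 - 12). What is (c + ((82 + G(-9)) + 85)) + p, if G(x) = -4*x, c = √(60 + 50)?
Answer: -20172 + √110 ≈ -20162.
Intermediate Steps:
c = √110 ≈ 10.488
p = -20375 (p = -163*125 = -20375)
(c + ((82 + G(-9)) + 85)) + p = (√110 + ((82 - 4*(-9)) + 85)) - 20375 = (√110 + ((82 + 36) + 85)) - 20375 = (√110 + (118 + 85)) - 20375 = (√110 + 203) - 20375 = (203 + √110) - 20375 = -20172 + √110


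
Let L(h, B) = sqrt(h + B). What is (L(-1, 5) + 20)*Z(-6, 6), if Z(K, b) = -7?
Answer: -154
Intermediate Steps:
L(h, B) = sqrt(B + h)
(L(-1, 5) + 20)*Z(-6, 6) = (sqrt(5 - 1) + 20)*(-7) = (sqrt(4) + 20)*(-7) = (2 + 20)*(-7) = 22*(-7) = -154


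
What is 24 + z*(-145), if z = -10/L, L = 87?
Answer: 122/3 ≈ 40.667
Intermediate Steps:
z = -10/87 ≈ -0.11494
24 + z*(-145) = 24 - 10/87*(-145) = 24 + 50/3 = 122/3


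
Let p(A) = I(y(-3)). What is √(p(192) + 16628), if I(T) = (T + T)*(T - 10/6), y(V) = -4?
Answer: 2*√37515/3 ≈ 129.13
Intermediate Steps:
I(T) = 2*T*(-5/3 + T) (I(T) = (2*T)*(T - 10*⅙) = (2*T)*(T - 5/3) = (2*T)*(-5/3 + T) = 2*T*(-5/3 + T))
p(A) = 136/3 (p(A) = (⅔)*(-4)*(-5 + 3*(-4)) = (⅔)*(-4)*(-5 - 12) = (⅔)*(-4)*(-17) = 136/3)
√(p(192) + 16628) = √(136/3 + 16628) = √(50020/3) = 2*√37515/3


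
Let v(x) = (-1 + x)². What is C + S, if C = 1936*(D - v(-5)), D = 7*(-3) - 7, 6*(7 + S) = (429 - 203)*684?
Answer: -98147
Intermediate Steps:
S = 25757 (S = -7 + ((429 - 203)*684)/6 = -7 + (226*684)/6 = -7 + (⅙)*154584 = -7 + 25764 = 25757)
D = -28 (D = -21 - 7 = -28)
C = -123904 (C = 1936*(-28 - (-1 - 5)²) = 1936*(-28 - 1*(-6)²) = 1936*(-28 - 1*36) = 1936*(-28 - 36) = 1936*(-64) = -123904)
C + S = -123904 + 25757 = -98147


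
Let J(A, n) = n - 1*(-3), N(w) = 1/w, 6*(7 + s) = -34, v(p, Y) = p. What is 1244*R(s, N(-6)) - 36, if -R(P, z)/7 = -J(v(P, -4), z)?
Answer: 73910/3 ≈ 24637.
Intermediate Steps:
s = -38/3 (s = -7 + (⅙)*(-34) = -7 - 17/3 = -38/3 ≈ -12.667)
N(w) = 1/w
J(A, n) = 3 + n (J(A, n) = n + 3 = 3 + n)
R(P, z) = 21 + 7*z (R(P, z) = -(-7)*(3 + z) = -7*(-3 - z) = 21 + 7*z)
1244*R(s, N(-6)) - 36 = 1244*(21 + 7/(-6)) - 36 = 1244*(21 + 7*(-⅙)) - 36 = 1244*(21 - 7/6) - 36 = 1244*(119/6) - 36 = 74018/3 - 36 = 73910/3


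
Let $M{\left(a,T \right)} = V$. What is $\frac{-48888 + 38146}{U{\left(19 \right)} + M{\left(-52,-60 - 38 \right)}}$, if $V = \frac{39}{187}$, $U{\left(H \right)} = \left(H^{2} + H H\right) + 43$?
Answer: $- \frac{1004377}{71547} \approx -14.038$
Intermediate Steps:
$U{\left(H \right)} = 43 + 2 H^{2}$ ($U{\left(H \right)} = \left(H^{2} + H^{2}\right) + 43 = 2 H^{2} + 43 = 43 + 2 H^{2}$)
$V = \frac{39}{187}$ ($V = 39 \cdot \frac{1}{187} = \frac{39}{187} \approx 0.20856$)
$M{\left(a,T \right)} = \frac{39}{187}$
$\frac{-48888 + 38146}{U{\left(19 \right)} + M{\left(-52,-60 - 38 \right)}} = \frac{-48888 + 38146}{\left(43 + 2 \cdot 19^{2}\right) + \frac{39}{187}} = - \frac{10742}{\left(43 + 2 \cdot 361\right) + \frac{39}{187}} = - \frac{10742}{\left(43 + 722\right) + \frac{39}{187}} = - \frac{10742}{765 + \frac{39}{187}} = - \frac{10742}{\frac{143094}{187}} = \left(-10742\right) \frac{187}{143094} = - \frac{1004377}{71547}$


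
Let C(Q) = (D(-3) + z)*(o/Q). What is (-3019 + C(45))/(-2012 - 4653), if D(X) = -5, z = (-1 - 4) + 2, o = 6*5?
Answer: 211/465 ≈ 0.45376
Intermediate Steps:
o = 30
z = -3 (z = -5 + 2 = -3)
C(Q) = -240/Q (C(Q) = (-5 - 3)*(30/Q) = -240/Q)
(-3019 + C(45))/(-2012 - 4653) = (-3019 - 240/45)/(-2012 - 4653) = (-3019 - 240*1/45)/(-6665) = (-3019 - 16/3)*(-1/6665) = -9073/3*(-1/6665) = 211/465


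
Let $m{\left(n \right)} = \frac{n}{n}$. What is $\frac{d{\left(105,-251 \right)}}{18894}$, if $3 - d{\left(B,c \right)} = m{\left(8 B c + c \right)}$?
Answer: $\frac{1}{9447} \approx 0.00010585$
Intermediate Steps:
$m{\left(n \right)} = 1$
$d{\left(B,c \right)} = 2$ ($d{\left(B,c \right)} = 3 - 1 = 2$)
$\frac{d{\left(105,-251 \right)}}{18894} = \frac{2}{18894} = 2 \cdot \frac{1}{18894} = \frac{1}{9447}$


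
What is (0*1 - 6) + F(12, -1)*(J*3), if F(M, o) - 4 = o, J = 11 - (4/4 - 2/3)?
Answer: 90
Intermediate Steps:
J = 32/3 (J = 11 - (4*(1/4) - 2*1/3) = 11 - (1 - 2/3) = 11 - 1*1/3 = 11 - 1/3 = 32/3 ≈ 10.667)
F(M, o) = 4 + o
(0*1 - 6) + F(12, -1)*(J*3) = (0*1 - 6) + (4 - 1)*((32/3)*3) = (0 - 6) + 3*32 = -6 + 96 = 90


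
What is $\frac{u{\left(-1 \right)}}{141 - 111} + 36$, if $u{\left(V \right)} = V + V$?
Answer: $\frac{539}{15} \approx 35.933$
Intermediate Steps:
$u{\left(V \right)} = 2 V$
$\frac{u{\left(-1 \right)}}{141 - 111} + 36 = \frac{2 \left(-1\right)}{141 - 111} + 36 = - \frac{2}{30} + 36 = \left(-2\right) \frac{1}{30} + 36 = - \frac{1}{15} + 36 = \frac{539}{15}$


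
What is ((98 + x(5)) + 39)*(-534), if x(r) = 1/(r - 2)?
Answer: -73336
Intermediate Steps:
x(r) = 1/(-2 + r)
((98 + x(5)) + 39)*(-534) = ((98 + 1/(-2 + 5)) + 39)*(-534) = ((98 + 1/3) + 39)*(-534) = (295/3 + 39)*(-534) = (412/3)*(-534) = -73336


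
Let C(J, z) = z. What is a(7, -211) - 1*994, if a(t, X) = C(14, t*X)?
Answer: -2471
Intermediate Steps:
a(t, X) = X*t (a(t, X) = t*X = X*t)
a(7, -211) - 1*994 = -211*7 - 1*994 = -1477 - 994 = -2471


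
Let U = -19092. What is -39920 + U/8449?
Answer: -337303172/8449 ≈ -39922.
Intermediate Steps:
-39920 + U/8449 = -39920 - 19092/8449 = -337303172/8449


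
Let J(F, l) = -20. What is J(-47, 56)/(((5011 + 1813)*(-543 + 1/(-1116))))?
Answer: 2790/516908617 ≈ 5.3975e-6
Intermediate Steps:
J(-47, 56)/(((5011 + 1813)*(-543 + 1/(-1116)))) = -20*1/((-543 + 1/(-1116))*(5011 + 1813)) = -20*1/(6824*(-543 - 1/1116)) = -20/(6824*(-605989/1116)) = -20/(-1033817234/279) = -20*(-279/1033817234) = 2790/516908617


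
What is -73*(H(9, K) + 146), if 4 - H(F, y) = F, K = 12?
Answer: -10293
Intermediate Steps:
H(F, y) = 4 - F
-73*(H(9, K) + 146) = -73*((4 - 1*9) + 146) = -73*((4 - 9) + 146) = -73*(-5 + 146) = -73*141 = -10293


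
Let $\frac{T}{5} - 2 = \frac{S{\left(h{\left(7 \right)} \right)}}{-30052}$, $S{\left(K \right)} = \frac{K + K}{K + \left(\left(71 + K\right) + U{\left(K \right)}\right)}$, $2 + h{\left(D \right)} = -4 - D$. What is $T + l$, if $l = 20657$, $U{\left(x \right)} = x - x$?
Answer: $\frac{2794881091}{135234} \approx 20667.0$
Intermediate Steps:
$h{\left(D \right)} = -6 - D$ ($h{\left(D \right)} = -2 - \left(4 + D\right) = -6 - D$)
$U{\left(x \right)} = 0$
$S{\left(K \right)} = \frac{2 K}{71 + 2 K}$ ($S{\left(K \right)} = \frac{K + K}{K + \left(\left(71 + K\right) + 0\right)} = \frac{2 K}{K + \left(71 + K\right)} = \frac{2 K}{71 + 2 K}$)
$T = \frac{1352353}{135234}$ ($T = 10 + 5 \frac{2 \left(-6 - 7\right) \frac{1}{71 + 2 \left(-6 - 7\right)}}{-30052} = 10 + 5 \frac{2 \left(-6 - 7\right)}{71 + 2 \left(-6 - 7\right)} \left(- \frac{1}{30052}\right) = 10 + 5 \cdot 2 \left(-13\right) \frac{1}{71 + 2 \left(-13\right)} \left(- \frac{1}{30052}\right) = 10 + 5 \cdot 2 \left(-13\right) \frac{1}{71 - 26} \left(- \frac{1}{30052}\right) = 10 + 5 \cdot 2 \left(-13\right) \frac{1}{45} \left(- \frac{1}{30052}\right) = 10 + 5 \left(\left(- \frac{26}{45}\right) \left(- \frac{1}{30052}\right)\right) = 10 + 5 \cdot \frac{13}{676170} = 10 + \frac{13}{135234} = \frac{1352353}{135234} \approx 10.0$)
$T + l = \frac{1352353}{135234} + 20657 = \frac{2794881091}{135234}$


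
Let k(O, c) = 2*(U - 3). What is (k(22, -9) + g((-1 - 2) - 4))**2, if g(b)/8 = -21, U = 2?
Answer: 28900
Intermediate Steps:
g(b) = -168 (g(b) = 8*(-21) = -168)
k(O, c) = -2 (k(O, c) = 2*(2 - 3) = 2*(-1) = -2)
(k(22, -9) + g((-1 - 2) - 4))**2 = (-2 - 168)**2 = (-170)**2 = 28900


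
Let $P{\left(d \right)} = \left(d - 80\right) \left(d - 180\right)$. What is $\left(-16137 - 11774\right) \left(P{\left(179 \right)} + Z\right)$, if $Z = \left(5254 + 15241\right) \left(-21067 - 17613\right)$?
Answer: $22126353115789$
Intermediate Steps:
$Z = -792746600$ ($Z = 20495 \left(-38680\right) = -792746600$)
$P{\left(d \right)} = \left(-180 + d\right) \left(-80 + d\right)$ ($P{\left(d \right)} = \left(-80 + d\right) \left(-180 + d\right) = \left(-180 + d\right) \left(-80 + d\right)$)
$\left(-16137 - 11774\right) \left(P{\left(179 \right)} + Z\right) = \left(-16137 - 11774\right) \left(\left(14400 + 179^{2} - 46540\right) - 792746600\right) = - 27911 \left(\left(14400 + 32041 - 46540\right) - 792746600\right) = - 27911 \left(-99 - 792746600\right) = \left(-27911\right) \left(-792746699\right) = 22126353115789$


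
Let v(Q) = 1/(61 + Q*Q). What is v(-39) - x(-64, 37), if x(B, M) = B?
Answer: 101249/1582 ≈ 64.001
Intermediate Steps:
v(Q) = 1/(61 + Q²)
v(-39) - x(-64, 37) = 1/(61 + (-39)²) - 1*(-64) = 1/(61 + 1521) + 64 = 1/1582 + 64 = 101249/1582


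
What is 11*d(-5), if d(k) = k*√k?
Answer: -55*I*√5 ≈ -122.98*I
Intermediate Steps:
d(k) = k^(3/2)
11*d(-5) = 11*(-5)^(3/2) = 11*(-5*I*√5) = -55*I*√5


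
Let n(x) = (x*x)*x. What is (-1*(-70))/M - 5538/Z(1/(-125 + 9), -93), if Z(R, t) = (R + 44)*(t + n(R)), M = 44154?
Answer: 820860850846103/605701683908937 ≈ 1.3552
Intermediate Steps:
n(x) = x³ (n(x) = x²*x = x³)
Z(R, t) = (44 + R)*(t + R³) (Z(R, t) = (R + 44)*(t + R³) = (44 + R)*(t + R³))
(-1*(-70))/M - 5538/Z(1/(-125 + 9), -93) = -1*(-70)/44154 - 5538/((1/(-125 + 9))⁴ + 44*(-93) + 44*(1/(-125 + 9))³ - 93/(-125 + 9)) = 70*(1/44154) - 5538/((1/(-116))⁴ - 4092 + 44*(1/(-116))³ - 93/(-116)) = 35/22077 - 5538/((-1/116)⁴ - 4092 + 44*(-1/116)³ - 1/116*(-93)) = 35/22077 - 5538/(1/181063936 - 4092 + 44*(-1/1560896) + 93/116) = 35/22077 - 5538/(1/181063936 - 4092 - 11/390224 + 93/116) = 35/22077 - 5538/(-740768467887/181063936) = 35/22077 - 5538*(-181063936/740768467887) = 35/22077 + 334244025856/246922822629 = 820860850846103/605701683908937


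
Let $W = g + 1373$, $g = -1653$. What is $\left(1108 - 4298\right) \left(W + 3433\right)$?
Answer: $-10058070$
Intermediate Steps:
$W = -280$ ($W = -1653 + 1373 = -280$)
$\left(1108 - 4298\right) \left(W + 3433\right) = \left(1108 - 4298\right) \left(-280 + 3433\right) = \left(-3190\right) 3153 = -10058070$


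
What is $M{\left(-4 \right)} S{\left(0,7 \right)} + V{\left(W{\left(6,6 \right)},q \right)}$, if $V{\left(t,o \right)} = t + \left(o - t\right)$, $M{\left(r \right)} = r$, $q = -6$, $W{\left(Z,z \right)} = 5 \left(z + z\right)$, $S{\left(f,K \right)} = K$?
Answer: $-34$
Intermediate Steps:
$W{\left(Z,z \right)} = 10 z$ ($W{\left(Z,z \right)} = 5 \cdot 2 z = 10 z$)
$V{\left(t,o \right)} = o$
$M{\left(-4 \right)} S{\left(0,7 \right)} + V{\left(W{\left(6,6 \right)},q \right)} = \left(-4\right) 7 - 6 = -28 - 6 = -34$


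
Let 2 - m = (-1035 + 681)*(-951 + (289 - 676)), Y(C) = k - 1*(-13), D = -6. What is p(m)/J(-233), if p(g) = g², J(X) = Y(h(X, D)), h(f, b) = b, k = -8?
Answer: 44868864500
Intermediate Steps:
Y(C) = 5 (Y(C) = -8 - 1*(-13) = -8 + 13 = 5)
J(X) = 5
m = -473650 (m = 2 - (-1035 + 681)*(-951 + (289 - 676)) = 2 - (-354)*(-951 - 387) = 2 - (-354)*(-1338) = 2 - 1*473652 = 2 - 473652 = -473650)
p(m)/J(-233) = (-473650)²/5 = 224344322500*(⅕) = 44868864500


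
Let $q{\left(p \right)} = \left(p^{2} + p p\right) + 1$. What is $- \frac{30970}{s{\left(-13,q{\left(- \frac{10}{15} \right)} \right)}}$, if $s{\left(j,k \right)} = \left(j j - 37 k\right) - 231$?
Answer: $\frac{278730}{1187} \approx 234.82$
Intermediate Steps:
$q{\left(p \right)} = 1 + 2 p^{2}$ ($q{\left(p \right)} = \left(p^{2} + p^{2}\right) + 1 = 2 p^{2} + 1 = 1 + 2 p^{2}$)
$s{\left(j,k \right)} = -231 + j^{2} - 37 k$ ($s{\left(j,k \right)} = \left(j^{2} - 37 k\right) - 231 = -231 + j^{2} - 37 k$)
$- \frac{30970}{s{\left(-13,q{\left(- \frac{10}{15} \right)} \right)}} = - \frac{30970}{-231 + \left(-13\right)^{2} - 37 \left(1 + 2 \left(- \frac{10}{15}\right)^{2}\right)} = - \frac{30970}{-231 + 169 - 37 \left(1 + 2 \left(\left(-10\right) \frac{1}{15}\right)^{2}\right)} = - \frac{30970}{-231 + 169 - 37 \left(1 + 2 \left(- \frac{2}{3}\right)^{2}\right)} = - \frac{30970}{-231 + 169 - 37 \left(1 + 2 \cdot \frac{4}{9}\right)} = - \frac{30970}{-231 + 169 - 37 \left(1 + \frac{8}{9}\right)} = - \frac{30970}{-231 + 169 - \frac{629}{9}} = - \frac{30970}{- \frac{1187}{9}} = \left(-30970\right) \left(- \frac{9}{1187}\right) = \frac{278730}{1187}$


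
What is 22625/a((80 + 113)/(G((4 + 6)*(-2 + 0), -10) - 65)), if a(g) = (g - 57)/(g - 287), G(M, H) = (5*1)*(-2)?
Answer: 245684875/2234 ≈ 1.0998e+5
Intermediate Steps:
G(M, H) = -10 (G(M, H) = 5*(-2) = -10)
a(g) = (-57 + g)/(-287 + g)
22625/a((80 + 113)/(G((4 + 6)*(-2 + 0), -10) - 65)) = 22625/(((-57 + (80 + 113)/(-10 - 65))/(-287 + (80 + 113)/(-10 - 65)))) = 22625/(((-57 + 193/(-75))/(-287 + 193/(-75)))) = 22625/(((-57 + 193*(-1/75))/(-287 + 193*(-1/75)))) = 22625/(((-57 - 193/75)/(-287 - 193/75))) = 22625/((-4468/75/(-21718/75))) = 22625/((-75/21718*(-4468/75))) = 22625/(2234/10859) = 22625*(10859/2234) = 245684875/2234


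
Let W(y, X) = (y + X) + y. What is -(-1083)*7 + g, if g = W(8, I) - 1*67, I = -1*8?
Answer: 7522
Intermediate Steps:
I = -8
W(y, X) = X + 2*y (W(y, X) = (X + y) + y = X + 2*y)
g = -59 (g = (-8 + 2*8) - 1*67 = (-8 + 16) - 67 = 8 - 67 = -59)
-(-1083)*7 + g = -(-1083)*7 - 59 = -57*(-133) - 59 = 7581 - 59 = 7522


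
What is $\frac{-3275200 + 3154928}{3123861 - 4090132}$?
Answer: $\frac{120272}{966271} \approx 0.12447$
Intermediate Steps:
$\frac{-3275200 + 3154928}{3123861 - 4090132} = - \frac{120272}{-966271} = \left(-120272\right) \left(- \frac{1}{966271}\right) = \frac{120272}{966271}$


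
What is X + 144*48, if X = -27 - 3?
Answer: 6882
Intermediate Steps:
X = -30
X + 144*48 = -30 + 144*48 = -30 + 6912 = 6882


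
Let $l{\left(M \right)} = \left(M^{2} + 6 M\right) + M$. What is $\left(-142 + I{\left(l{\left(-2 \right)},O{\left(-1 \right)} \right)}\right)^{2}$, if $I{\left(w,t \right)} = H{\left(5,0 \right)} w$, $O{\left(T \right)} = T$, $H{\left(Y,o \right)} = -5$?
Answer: $8464$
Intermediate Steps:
$l{\left(M \right)} = M^{2} + 7 M$
$I{\left(w,t \right)} = - 5 w$
$\left(-142 + I{\left(l{\left(-2 \right)},O{\left(-1 \right)} \right)}\right)^{2} = \left(-142 - 5 \left(- 2 \left(7 - 2\right)\right)\right)^{2} = \left(-142 - 5 \left(\left(-2\right) 5\right)\right)^{2} = \left(-142 - -50\right)^{2} = \left(-142 + 50\right)^{2} = \left(-92\right)^{2} = 8464$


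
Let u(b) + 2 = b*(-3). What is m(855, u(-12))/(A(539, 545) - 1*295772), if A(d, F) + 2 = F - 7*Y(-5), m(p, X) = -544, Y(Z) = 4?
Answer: 544/295257 ≈ 0.0018425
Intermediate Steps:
u(b) = -2 - 3*b (u(b) = -2 + b*(-3) = -2 - 3*b)
A(d, F) = -30 + F (A(d, F) = -2 + (F - 7*4) = -2 + (F - 28) = -2 + (-28 + F) = -30 + F)
m(855, u(-12))/(A(539, 545) - 1*295772) = -544/((-30 + 545) - 1*295772) = -544/(515 - 295772) = -544/(-295257) = -544*(-1/295257) = 544/295257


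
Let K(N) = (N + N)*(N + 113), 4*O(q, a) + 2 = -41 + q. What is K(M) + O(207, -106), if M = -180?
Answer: 24161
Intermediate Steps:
O(q, a) = -43/4 + q/4 (O(q, a) = -½ + (-41 + q)/4 = -½ + (-41/4 + q/4) = -43/4 + q/4)
K(N) = 2*N*(113 + N) (K(N) = (2*N)*(113 + N) = 2*N*(113 + N))
K(M) + O(207, -106) = 2*(-180)*(113 - 180) + (-43/4 + (¼)*207) = 2*(-180)*(-67) + (-43/4 + 207/4) = 24120 + 41 = 24161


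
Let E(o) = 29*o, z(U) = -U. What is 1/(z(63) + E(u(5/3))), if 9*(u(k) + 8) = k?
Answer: -27/7820 ≈ -0.0034527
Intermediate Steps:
u(k) = -8 + k/9
1/(z(63) + E(u(5/3))) = 1/(-1*63 + 29*(-8 + (5/3)/9)) = 1/(-63 + 29*(-8 + (5*(⅓))/9)) = 1/(-63 + 29*(-8 + (⅑)*(5/3))) = 1/(-63 + 29*(-8 + 5/27)) = 1/(-63 + 29*(-211/27)) = 1/(-63 - 6119/27) = 1/(-7820/27) = -27/7820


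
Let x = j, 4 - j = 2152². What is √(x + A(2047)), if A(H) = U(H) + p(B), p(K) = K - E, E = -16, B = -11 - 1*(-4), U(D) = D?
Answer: 2*I*√1157261 ≈ 2151.5*I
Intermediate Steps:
B = -7 (B = -11 + 4 = -7)
p(K) = 16 + K (p(K) = K - 1*(-16) = K + 16 = 16 + K)
j = -4631100 (j = 4 - 1*2152² = 4 - 1*4631104 = 4 - 4631104 = -4631100)
A(H) = 9 + H (A(H) = H + (16 - 7) = H + 9 = 9 + H)
x = -4631100
√(x + A(2047)) = √(-4631100 + (9 + 2047)) = √(-4631100 + 2056) = √(-4629044) = 2*I*√1157261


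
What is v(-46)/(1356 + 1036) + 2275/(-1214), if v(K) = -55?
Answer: -2754285/1451944 ≈ -1.8970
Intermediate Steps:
v(-46)/(1356 + 1036) + 2275/(-1214) = -55/(1356 + 1036) + 2275/(-1214) = -55/2392 + 2275*(-1/1214) = -55*1/2392 - 2275/1214 = -55/2392 - 2275/1214 = -2754285/1451944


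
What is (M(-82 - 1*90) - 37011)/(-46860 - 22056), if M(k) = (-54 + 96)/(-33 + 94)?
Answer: 752543/1401292 ≈ 0.53703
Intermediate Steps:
M(k) = 42/61
(M(-82 - 1*90) - 37011)/(-46860 - 22056) = (42/61 - 37011)/(-46860 - 22056) = -2257629/61/(-68916) = -2257629/61*(-1/68916) = 752543/1401292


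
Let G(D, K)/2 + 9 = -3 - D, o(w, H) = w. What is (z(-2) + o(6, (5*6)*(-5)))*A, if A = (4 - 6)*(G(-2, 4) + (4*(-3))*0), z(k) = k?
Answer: 160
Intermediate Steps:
G(D, K) = -24 - 2*D (G(D, K) = -18 + 2*(-3 - D) = -18 + (-6 - 2*D) = -24 - 2*D)
A = 40 (A = (4 - 6)*((-24 - 2*(-2)) + (4*(-3))*0) = -2*((-24 + 4) - 12*0) = -2*(-20 + 0) = -2*(-20) = 40)
(z(-2) + o(6, (5*6)*(-5)))*A = (-2 + 6)*40 = 4*40 = 160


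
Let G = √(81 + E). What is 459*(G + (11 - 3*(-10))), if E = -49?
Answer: 18819 + 1836*√2 ≈ 21416.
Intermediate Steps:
G = 4*√2 (G = √(81 - 49) = √32 = 4*√2 ≈ 5.6569)
459*(G + (11 - 3*(-10))) = 459*(4*√2 + (11 - 3*(-10))) = 459*(4*√2 + (11 + 30)) = 459*(4*√2 + 41) = 459*(41 + 4*√2) = 18819 + 1836*√2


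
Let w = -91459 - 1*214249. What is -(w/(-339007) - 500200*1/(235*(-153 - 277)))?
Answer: -4009261896/685133147 ≈ -5.8518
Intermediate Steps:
w = -305708 (w = -91459 - 214249 = -305708)
-(w/(-339007) - 500200*1/(235*(-153 - 277))) = -(-305708/(-339007) - 500200*1/(235*(-153 - 277))) = -(-305708*(-1/339007) - 500200/((-430*235))) = -(305708/339007 - 500200/(-101050)) = -(305708/339007 - 500200*(-1/101050)) = -(305708/339007 + 10004/2021) = -1*4009261896/685133147 = -4009261896/685133147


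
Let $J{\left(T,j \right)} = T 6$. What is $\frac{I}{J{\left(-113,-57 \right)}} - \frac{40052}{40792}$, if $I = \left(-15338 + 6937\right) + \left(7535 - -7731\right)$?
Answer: $- \frac{19199521}{1728561} \approx -11.107$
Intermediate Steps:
$J{\left(T,j \right)} = 6 T$
$I = 6865$ ($I = -8401 + \left(7535 + 7731\right) = -8401 + 15266 = 6865$)
$\frac{I}{J{\left(-113,-57 \right)}} - \frac{40052}{40792} = \frac{6865}{6 \left(-113\right)} - \frac{40052}{40792} = \frac{6865}{-678} - \frac{10013}{10198} = 6865 \left(- \frac{1}{678}\right) - \frac{10013}{10198} = - \frac{6865}{678} - \frac{10013}{10198} = - \frac{19199521}{1728561}$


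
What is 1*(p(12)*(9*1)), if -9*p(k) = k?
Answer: -12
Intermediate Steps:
p(k) = -k/9
1*(p(12)*(9*1)) = 1*((-⅑*12)*(9*1)) = 1*(-4/3*9) = 1*(-12) = -12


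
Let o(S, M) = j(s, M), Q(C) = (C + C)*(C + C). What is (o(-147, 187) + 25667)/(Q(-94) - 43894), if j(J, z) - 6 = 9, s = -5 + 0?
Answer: -12841/4275 ≈ -3.0037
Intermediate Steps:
Q(C) = 4*C² (Q(C) = (2*C)*(2*C) = 4*C²)
s = -5
j(J, z) = 15 (j(J, z) = 6 + 9 = 15)
o(S, M) = 15
(o(-147, 187) + 25667)/(Q(-94) - 43894) = (15 + 25667)/(4*(-94)² - 43894) = 25682/(4*8836 - 43894) = 25682/(35344 - 43894) = 25682/(-8550) = 25682*(-1/8550) = -12841/4275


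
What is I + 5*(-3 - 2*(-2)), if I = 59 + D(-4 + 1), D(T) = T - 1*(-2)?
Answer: 63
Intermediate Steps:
D(T) = 2 + T (D(T) = T + 2 = 2 + T)
I = 58 (I = 59 + (2 + (-4 + 1)) = 59 + (2 - 3) = 59 - 1 = 58)
I + 5*(-3 - 2*(-2)) = 58 + 5*(-3 - 2*(-2)) = 58 + 5*(-3 + 4) = 58 + 5*1 = 58 + 5 = 63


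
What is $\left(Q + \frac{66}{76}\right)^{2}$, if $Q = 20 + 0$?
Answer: $\frac{628849}{1444} \approx 435.49$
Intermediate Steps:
$Q = 20$
$\left(Q + \frac{66}{76}\right)^{2} = \left(20 + \frac{66}{76}\right)^{2} = \left(20 + 66 \cdot \frac{1}{76}\right)^{2} = \left(20 + \frac{33}{38}\right)^{2} = \left(\frac{793}{38}\right)^{2} = \frac{628849}{1444}$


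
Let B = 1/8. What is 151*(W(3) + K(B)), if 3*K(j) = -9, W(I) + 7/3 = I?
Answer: -1057/3 ≈ -352.33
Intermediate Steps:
B = 1/8 ≈ 0.12500
W(I) = -7/3 + I
K(j) = -3 (K(j) = (1/3)*(-9) = -3)
151*(W(3) + K(B)) = 151*((-7/3 + 3) - 3) = 151*(2/3 - 3) = 151*(-7/3) = -1057/3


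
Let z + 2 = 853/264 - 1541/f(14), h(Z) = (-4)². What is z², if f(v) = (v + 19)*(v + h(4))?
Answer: 1661521/15681600 ≈ 0.10595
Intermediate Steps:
h(Z) = 16
f(v) = (16 + v)*(19 + v) (f(v) = (v + 19)*(v + 16) = (19 + v)*(16 + v) = (16 + v)*(19 + v))
z = -1289/3960 (z = -2 + (853/264 - 1541/(304 + 14² + 35*14)) = -2 + (853*(1/264) - 1541/(304 + 196 + 490)) = -2 + (853/264 - 1541/990) = -2 + 6631/3960 = -1289/3960 ≈ -0.32551)
z² = (-1289/3960)² = 1661521/15681600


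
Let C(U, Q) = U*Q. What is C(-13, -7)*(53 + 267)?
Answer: 29120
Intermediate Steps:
C(U, Q) = Q*U
C(-13, -7)*(53 + 267) = (-7*(-13))*(53 + 267) = 91*320 = 29120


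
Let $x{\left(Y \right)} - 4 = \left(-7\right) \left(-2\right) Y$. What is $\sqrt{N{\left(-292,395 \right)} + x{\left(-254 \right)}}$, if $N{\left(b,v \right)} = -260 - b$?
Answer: $8 i \sqrt{55} \approx 59.33 i$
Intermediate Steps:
$x{\left(Y \right)} = 4 + 14 Y$ ($x{\left(Y \right)} = 4 + \left(-7\right) \left(-2\right) Y = 4 + 14 Y$)
$\sqrt{N{\left(-292,395 \right)} + x{\left(-254 \right)}} = \sqrt{\left(-260 - -292\right) + \left(4 + 14 \left(-254\right)\right)} = \sqrt{\left(-260 + 292\right) + \left(4 - 3556\right)} = \sqrt{32 - 3552} = \sqrt{-3520} = 8 i \sqrt{55}$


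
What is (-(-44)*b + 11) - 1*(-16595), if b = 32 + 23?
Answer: 19026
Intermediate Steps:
b = 55
(-(-44)*b + 11) - 1*(-16595) = (-(-44)*55 + 11) - 1*(-16595) = (-44*(-55) + 11) + 16595 = (2420 + 11) + 16595 = 2431 + 16595 = 19026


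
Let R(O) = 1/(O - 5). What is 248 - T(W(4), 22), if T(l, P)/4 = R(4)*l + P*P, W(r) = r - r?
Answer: -1688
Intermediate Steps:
W(r) = 0
R(O) = 1/(-5 + O)
T(l, P) = -4*l + 4*P² (T(l, P) = 4*(l/(-5 + 4) + P*P) = 4*(l/(-1) + P²) = 4*(-l + P²) = 4*(P² - l) = -4*l + 4*P²)
248 - T(W(4), 22) = 248 - (-4*0 + 4*22²) = 248 - (0 + 4*484) = 248 - (0 + 1936) = 248 - 1*1936 = 248 - 1936 = -1688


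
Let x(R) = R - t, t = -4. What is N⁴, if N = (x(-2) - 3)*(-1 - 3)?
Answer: 256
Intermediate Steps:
x(R) = 4 + R (x(R) = R - 1*(-4) = R + 4 = 4 + R)
N = 4 (N = ((4 - 2) - 3)*(-1 - 3) = (2 - 3)*(-4) = -1*(-4) = 4)
N⁴ = 4⁴ = 256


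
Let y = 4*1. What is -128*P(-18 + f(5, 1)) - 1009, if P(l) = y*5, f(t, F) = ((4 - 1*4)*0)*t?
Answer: -3569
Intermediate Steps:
f(t, F) = 0 (f(t, F) = ((4 - 4)*0)*t = (0*0)*t = 0*t = 0)
y = 4
P(l) = 20 (P(l) = 4*5 = 20)
-128*P(-18 + f(5, 1)) - 1009 = -128*20 - 1009 = -2560 - 1009 = -3569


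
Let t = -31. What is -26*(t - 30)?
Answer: 1586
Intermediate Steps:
-26*(t - 30) = -26*(-31 - 30) = -26*(-61) = 1586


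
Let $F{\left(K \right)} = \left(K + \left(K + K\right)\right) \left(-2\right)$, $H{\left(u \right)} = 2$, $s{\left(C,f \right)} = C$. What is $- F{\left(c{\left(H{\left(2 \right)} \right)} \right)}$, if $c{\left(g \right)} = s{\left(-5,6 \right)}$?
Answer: $-30$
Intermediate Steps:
$c{\left(g \right)} = -5$
$F{\left(K \right)} = - 6 K$ ($F{\left(K \right)} = \left(K + 2 K\right) \left(-2\right) = 3 K \left(-2\right) = - 6 K$)
$- F{\left(c{\left(H{\left(2 \right)} \right)} \right)} = - \left(-6\right) \left(-5\right) = \left(-1\right) 30 = -30$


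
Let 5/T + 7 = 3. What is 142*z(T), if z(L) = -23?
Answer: -3266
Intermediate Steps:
T = -5/4 (T = 5/(-7 + 3) = 5/(-4) = 5*(-¼) = -5/4 ≈ -1.2500)
142*z(T) = 142*(-23) = -3266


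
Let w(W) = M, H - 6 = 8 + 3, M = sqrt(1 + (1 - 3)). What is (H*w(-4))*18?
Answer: 306*I ≈ 306.0*I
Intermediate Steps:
M = I (M = sqrt(1 - 2) = sqrt(-1) = I ≈ 1.0*I)
H = 17 (H = 6 + (8 + 3) = 6 + 11 = 17)
w(W) = I
(H*w(-4))*18 = (17*I)*18 = 306*I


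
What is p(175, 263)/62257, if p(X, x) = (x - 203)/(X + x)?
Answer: 10/4544761 ≈ 2.2003e-6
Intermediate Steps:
p(X, x) = (-203 + x)/(X + x)
p(175, 263)/62257 = ((-203 + 263)/(175 + 263))/62257 = (60/438)*(1/62257) = ((1/438)*60)*(1/62257) = (10/73)*(1/62257) = 10/4544761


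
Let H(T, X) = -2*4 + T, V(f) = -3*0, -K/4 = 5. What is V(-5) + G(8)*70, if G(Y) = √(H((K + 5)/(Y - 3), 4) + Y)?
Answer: 70*I*√3 ≈ 121.24*I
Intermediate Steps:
K = -20 (K = -4*5 = -20)
V(f) = 0
H(T, X) = -8 + T
G(Y) = √(-8 + Y - 15/(-3 + Y)) (G(Y) = √((-8 + (-20 + 5)/(Y - 3)) + Y) = √((-8 - 15/(-3 + Y)) + Y) = √(-8 + Y - 15/(-3 + Y)))
V(-5) + G(8)*70 = 0 + √((-15 + (-8 + 8)*(-3 + 8))/(-3 + 8))*70 = 0 + √((-15 + 0*5)/5)*70 = 0 + √((-15 + 0)/5)*70 = 0 + √((⅕)*(-15))*70 = 0 + √(-3)*70 = 0 + (I*√3)*70 = 0 + 70*I*√3 = 70*I*√3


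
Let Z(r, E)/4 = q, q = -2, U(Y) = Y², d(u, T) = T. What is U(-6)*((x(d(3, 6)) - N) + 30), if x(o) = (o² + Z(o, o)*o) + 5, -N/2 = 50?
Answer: 4428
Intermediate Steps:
N = -100 (N = -2*50 = -100)
Z(r, E) = -8 (Z(r, E) = 4*(-2) = -8)
x(o) = 5 + o² - 8*o (x(o) = (o² - 8*o) + 5 = 5 + o² - 8*o)
U(-6)*((x(d(3, 6)) - N) + 30) = (-6)²*(((5 + 6² - 8*6) - 1*(-100)) + 30) = 36*(((5 + 36 - 48) + 100) + 30) = 36*((-7 + 100) + 30) = 36*(93 + 30) = 36*123 = 4428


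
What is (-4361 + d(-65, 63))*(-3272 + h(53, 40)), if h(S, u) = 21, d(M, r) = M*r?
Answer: 27490456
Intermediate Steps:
(-4361 + d(-65, 63))*(-3272 + h(53, 40)) = (-4361 - 65*63)*(-3272 + 21) = (-4361 - 4095)*(-3251) = -8456*(-3251) = 27490456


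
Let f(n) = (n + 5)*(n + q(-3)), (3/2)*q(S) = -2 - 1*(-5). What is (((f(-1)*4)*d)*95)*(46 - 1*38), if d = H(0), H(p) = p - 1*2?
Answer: -24320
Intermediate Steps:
q(S) = 2 (q(S) = 2*(-2 - 1*(-5))/3 = 2*(-2 + 5)/3 = (⅔)*3 = 2)
H(p) = -2 + p (H(p) = p - 2 = -2 + p)
d = -2 (d = -2 + 0 = -2)
f(n) = (2 + n)*(5 + n) (f(n) = (n + 5)*(n + 2) = (5 + n)*(2 + n) = (2 + n)*(5 + n))
(((f(-1)*4)*d)*95)*(46 - 1*38) = ((((10 + (-1)² + 7*(-1))*4)*(-2))*95)*(46 - 1*38) = ((((10 + 1 - 7)*4)*(-2))*95)*(46 - 38) = (((4*4)*(-2))*95)*8 = ((16*(-2))*95)*8 = -32*95*8 = -3040*8 = -24320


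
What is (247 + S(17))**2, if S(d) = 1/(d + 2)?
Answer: 22033636/361 ≈ 61035.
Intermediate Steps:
S(d) = 1/(2 + d)
(247 + S(17))**2 = (247 + 1/(2 + 17))**2 = (247 + 1/19)**2 = (4694/19)**2 = 22033636/361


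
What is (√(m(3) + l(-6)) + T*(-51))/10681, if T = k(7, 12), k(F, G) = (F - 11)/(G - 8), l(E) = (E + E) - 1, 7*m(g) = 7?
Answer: 51/10681 + 2*I*√3/10681 ≈ 0.0047748 + 0.00032432*I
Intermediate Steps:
m(g) = 1 (m(g) = (⅐)*7 = 1)
l(E) = -1 + 2*E (l(E) = 2*E - 1 = -1 + 2*E)
k(F, G) = (-11 + F)/(-8 + G)
T = -1 (T = (-11 + 7)/(-8 + 12) = -4/4 = (¼)*(-4) = -1)
(√(m(3) + l(-6)) + T*(-51))/10681 = (√(1 + (-1 + 2*(-6))) - 1*(-51))/10681 = (√(1 + (-1 - 12)) + 51)*(1/10681) = (√(1 - 13) + 51)*(1/10681) = (√(-12) + 51)*(1/10681) = (2*I*√3 + 51)*(1/10681) = (51 + 2*I*√3)*(1/10681) = 51/10681 + 2*I*√3/10681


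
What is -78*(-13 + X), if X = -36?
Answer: 3822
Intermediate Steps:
-78*(-13 + X) = -78*(-13 - 36) = -78*(-49) = 3822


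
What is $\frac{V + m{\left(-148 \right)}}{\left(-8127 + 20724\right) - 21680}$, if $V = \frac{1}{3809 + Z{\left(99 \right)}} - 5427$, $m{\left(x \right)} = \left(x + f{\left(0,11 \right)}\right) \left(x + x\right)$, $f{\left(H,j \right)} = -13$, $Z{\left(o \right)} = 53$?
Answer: $- \frac{163088399}{35078546} \approx -4.6492$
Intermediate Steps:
$m{\left(x \right)} = 2 x \left(-13 + x\right)$ ($m{\left(x \right)} = \left(x - 13\right) \left(x + x\right) = \left(-13 + x\right) 2 x = 2 x \left(-13 + x\right)$)
$V = - \frac{20959073}{3862}$ ($V = \frac{1}{3809 + 53} - 5427 = \frac{1}{3862} - 5427 = - \frac{20959073}{3862} \approx -5427.0$)
$\frac{V + m{\left(-148 \right)}}{\left(-8127 + 20724\right) - 21680} = \frac{- \frac{20959073}{3862} + 2 \left(-148\right) \left(-13 - 148\right)}{\left(-8127 + 20724\right) - 21680} = \frac{- \frac{20959073}{3862} + 2 \left(-148\right) \left(-161\right)}{12597 - 21680} = \frac{- \frac{20959073}{3862} + 47656}{-9083} = \frac{163088399}{3862} \left(- \frac{1}{9083}\right) = - \frac{163088399}{35078546}$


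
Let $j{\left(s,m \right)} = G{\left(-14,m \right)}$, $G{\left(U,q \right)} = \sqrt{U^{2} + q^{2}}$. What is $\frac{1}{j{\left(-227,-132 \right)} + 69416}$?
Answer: $\frac{17354}{1204640859} - \frac{\sqrt{4405}}{2409281718} \approx 1.4378 \cdot 10^{-5}$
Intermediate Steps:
$j{\left(s,m \right)} = \sqrt{196 + m^{2}}$ ($j{\left(s,m \right)} = \sqrt{\left(-14\right)^{2} + m^{2}} = \sqrt{196 + m^{2}}$)
$\frac{1}{j{\left(-227,-132 \right)} + 69416} = \frac{1}{\sqrt{196 + \left(-132\right)^{2}} + 69416} = \frac{1}{\sqrt{196 + 17424} + 69416} = \frac{1}{\sqrt{17620} + 69416} = \frac{1}{2 \sqrt{4405} + 69416} = \frac{1}{69416 + 2 \sqrt{4405}}$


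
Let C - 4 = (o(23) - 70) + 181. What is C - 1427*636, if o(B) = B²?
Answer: -906928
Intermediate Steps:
C = 644 (C = 4 + ((23² - 70) + 181) = 4 + ((529 - 70) + 181) = 4 + (459 + 181) = 4 + 640 = 644)
C - 1427*636 = 644 - 1427*636 = 644 - 907572 = -906928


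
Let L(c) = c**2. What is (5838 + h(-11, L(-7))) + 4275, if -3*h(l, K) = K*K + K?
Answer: 27889/3 ≈ 9296.3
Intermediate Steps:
h(l, K) = -K/3 - K**2/3 (h(l, K) = -(K*K + K)/3 = -(K**2 + K)/3 = -(K + K**2)/3 = -K/3 - K**2/3)
(5838 + h(-11, L(-7))) + 4275 = (5838 - 1/3*(-7)**2*(1 + (-7)**2)) + 4275 = (5838 - 1/3*49*(1 + 49)) + 4275 = (5838 - 1/3*49*50) + 4275 = (5838 - 2450/3) + 4275 = 15064/3 + 4275 = 27889/3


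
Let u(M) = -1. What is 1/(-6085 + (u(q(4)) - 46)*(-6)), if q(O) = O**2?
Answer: -1/5803 ≈ -0.00017232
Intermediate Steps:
1/(-6085 + (u(q(4)) - 46)*(-6)) = 1/(-6085 + (-1 - 46)*(-6)) = 1/(-6085 - 47*(-6)) = 1/(-6085 + 282) = 1/(-5803) = -1/5803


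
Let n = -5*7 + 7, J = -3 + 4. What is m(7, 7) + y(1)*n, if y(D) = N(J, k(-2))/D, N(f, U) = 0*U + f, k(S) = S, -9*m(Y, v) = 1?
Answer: -253/9 ≈ -28.111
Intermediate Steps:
m(Y, v) = -⅑ (m(Y, v) = -⅑*1 = -⅑)
J = 1
N(f, U) = f (N(f, U) = 0 + f = f)
y(D) = 1/D
n = -28 (n = -35 + 7 = -28)
m(7, 7) + y(1)*n = -⅑ - 28/1 = -⅑ + 1*(-28) = -⅑ - 28 = -253/9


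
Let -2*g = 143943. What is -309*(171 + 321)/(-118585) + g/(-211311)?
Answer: 27106619357/16705543290 ≈ 1.6226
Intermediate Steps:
g = -143943/2 (g = -½*143943 = -143943/2 ≈ -71972.)
-309*(171 + 321)/(-118585) + g/(-211311) = -309*(171 + 321)/(-118585) - 143943/2/(-211311) = -309*492*(-1/118585) - 143943/2*(-1/211311) = -152028*(-1/118585) + 47981/140874 = 152028/118585 + 47981/140874 = 27106619357/16705543290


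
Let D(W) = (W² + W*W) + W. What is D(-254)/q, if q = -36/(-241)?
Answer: 5172583/6 ≈ 8.6210e+5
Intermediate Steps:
D(W) = W + 2*W² (D(W) = (W² + W²) + W = 2*W² + W = W + 2*W²)
q = 36/241 (q = -36*(-1/241) = 36/241 ≈ 0.14938)
D(-254)/q = (-254*(1 + 2*(-254)))/(36/241) = -254*(1 - 508)*(241/36) = -254*(-507)*(241/36) = 128778*(241/36) = 5172583/6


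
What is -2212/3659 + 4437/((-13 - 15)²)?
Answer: 14500775/2868656 ≈ 5.0549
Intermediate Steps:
-2212/3659 + 4437/((-13 - 15)²) = -2212*1/3659 + 4437/((-28)²) = -2212/3659 + 4437/784 = 14500775/2868656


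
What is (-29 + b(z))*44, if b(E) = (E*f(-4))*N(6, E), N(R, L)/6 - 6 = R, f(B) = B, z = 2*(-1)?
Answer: 24068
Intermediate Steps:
z = -2
N(R, L) = 36 + 6*R
b(E) = -288*E (b(E) = (E*(-4))*(36 + 6*6) = (-4*E)*(36 + 36) = -4*E*72 = -288*E)
(-29 + b(z))*44 = (-29 - 288*(-2))*44 = (-29 + 576)*44 = 547*44 = 24068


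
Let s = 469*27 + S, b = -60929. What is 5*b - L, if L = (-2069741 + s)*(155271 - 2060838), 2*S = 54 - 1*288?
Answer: -3920123209210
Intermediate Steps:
S = -117 (S = (54 - 1*288)/2 = (54 - 288)/2 = (1/2)*(-234) = -117)
s = 12546 (s = 469*27 - 117 = 12663 - 117 = 12546)
L = 3920122904565 (L = (-2069741 + 12546)*(155271 - 2060838) = -2057195*(-1905567) = 3920122904565)
5*b - L = 5*(-60929) - 1*3920122904565 = -304645 - 3920122904565 = -3920123209210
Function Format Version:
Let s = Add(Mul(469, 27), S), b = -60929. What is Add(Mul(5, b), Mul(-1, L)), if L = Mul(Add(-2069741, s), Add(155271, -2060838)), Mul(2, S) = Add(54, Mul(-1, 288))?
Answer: -3920123209210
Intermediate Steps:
S = -117 (S = Mul(Rational(1, 2), Add(54, Mul(-1, 288))) = Mul(Rational(1, 2), Add(54, -288)) = Mul(Rational(1, 2), -234) = -117)
s = 12546 (s = Add(Mul(469, 27), -117) = Add(12663, -117) = 12546)
L = 3920122904565 (L = Mul(Add(-2069741, 12546), Add(155271, -2060838)) = Mul(-2057195, -1905567) = 3920122904565)
Add(Mul(5, b), Mul(-1, L)) = Add(Mul(5, -60929), Mul(-1, 3920122904565)) = Add(-304645, -3920122904565) = -3920123209210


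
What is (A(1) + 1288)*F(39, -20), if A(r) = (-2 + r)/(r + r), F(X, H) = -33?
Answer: -84975/2 ≈ -42488.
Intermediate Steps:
A(r) = (-2 + r)/(2*r) (A(r) = (-2 + r)/((2*r)) = (-2 + r)*(1/(2*r)) = (-2 + r)/(2*r))
(A(1) + 1288)*F(39, -20) = ((1/2)*(-2 + 1)/1 + 1288)*(-33) = ((1/2)*1*(-1) + 1288)*(-33) = (-1/2 + 1288)*(-33) = (2575/2)*(-33) = -84975/2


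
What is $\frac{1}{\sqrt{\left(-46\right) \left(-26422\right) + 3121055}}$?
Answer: $\frac{\sqrt{4336467}}{4336467} \approx 0.00048021$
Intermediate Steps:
$\frac{1}{\sqrt{\left(-46\right) \left(-26422\right) + 3121055}} = \frac{1}{\sqrt{1215412 + 3121055}} = \frac{1}{\sqrt{4336467}} = \frac{\sqrt{4336467}}{4336467}$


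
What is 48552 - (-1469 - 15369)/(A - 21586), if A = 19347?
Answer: 108691090/2239 ≈ 48545.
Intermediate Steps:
48552 - (-1469 - 15369)/(A - 21586) = 48552 - (-1469 - 15369)/(19347 - 21586) = 48552 - (-16838)/(-2239) = 48552 - (-16838)*(-1)/2239 = 48552 - 1*16838/2239 = 48552 - 16838/2239 = 108691090/2239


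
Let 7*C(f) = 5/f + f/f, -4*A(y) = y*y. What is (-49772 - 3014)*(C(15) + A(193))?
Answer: 20644947709/42 ≈ 4.9155e+8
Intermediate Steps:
A(y) = -y**2/4 (A(y) = -y*y/4 = -y**2/4)
C(f) = 1/7 + 5/(7*f) (C(f) = (5/f + f/f)/7 = (5/f + 1)/7 = (1 + 5/f)/7 = 1/7 + 5/(7*f))
(-49772 - 3014)*(C(15) + A(193)) = (-49772 - 3014)*((1/7)*(5 + 15)/15 - 1/4*193**2) = -52786*((1/7)*(1/15)*20 - 1/4*37249) = -52786*(4/21 - 37249/4) = -52786*(-782213/84) = 20644947709/42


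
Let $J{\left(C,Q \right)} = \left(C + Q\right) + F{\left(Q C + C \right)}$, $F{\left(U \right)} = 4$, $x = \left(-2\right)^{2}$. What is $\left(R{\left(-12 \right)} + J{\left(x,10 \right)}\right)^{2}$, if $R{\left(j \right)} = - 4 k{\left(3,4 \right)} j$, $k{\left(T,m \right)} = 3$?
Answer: $26244$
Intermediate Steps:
$x = 4$
$J{\left(C,Q \right)} = 4 + C + Q$ ($J{\left(C,Q \right)} = \left(C + Q\right) + 4 = 4 + C + Q$)
$R{\left(j \right)} = - 12 j$ ($R{\left(j \right)} = \left(-4\right) 3 j = - 12 j$)
$\left(R{\left(-12 \right)} + J{\left(x,10 \right)}\right)^{2} = \left(\left(-12\right) \left(-12\right) + \left(4 + 4 + 10\right)\right)^{2} = \left(144 + 18\right)^{2} = 162^{2} = 26244$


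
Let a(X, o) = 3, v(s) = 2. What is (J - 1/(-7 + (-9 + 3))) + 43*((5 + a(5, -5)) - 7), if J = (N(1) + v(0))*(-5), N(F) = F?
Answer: 365/13 ≈ 28.077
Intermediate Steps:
J = -15 (J = (1 + 2)*(-5) = 3*(-5) = -15)
(J - 1/(-7 + (-9 + 3))) + 43*((5 + a(5, -5)) - 7) = (-15 - 1/(-7 + (-9 + 3))) + 43*((5 + 3) - 7) = (-15 - 1/(-7 - 6)) + 43*(8 - 7) = (-15 - 1/(-13)) + 43*1 = (-15 - 1*(-1/13)) + 43 = (-15 + 1/13) + 43 = -194/13 + 43 = 365/13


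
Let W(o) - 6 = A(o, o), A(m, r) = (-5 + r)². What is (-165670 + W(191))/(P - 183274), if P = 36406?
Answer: 32767/36717 ≈ 0.89242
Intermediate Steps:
W(o) = 6 + (-5 + o)²
(-165670 + W(191))/(P - 183274) = (-165670 + (6 + (-5 + 191)²))/(36406 - 183274) = (-165670 + (6 + 186²))/(-146868) = (-165670 + (6 + 34596))*(-1/146868) = (-165670 + 34602)*(-1/146868) = -131068*(-1/146868) = 32767/36717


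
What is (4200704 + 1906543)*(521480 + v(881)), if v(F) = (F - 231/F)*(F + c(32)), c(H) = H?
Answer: 7132336011238590/881 ≈ 8.0957e+12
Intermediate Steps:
v(F) = (32 + F)*(F - 231/F) (v(F) = (F - 231/F)*(F + 32) = (F - 231/F)*(32 + F) = (32 + F)*(F - 231/F))
(4200704 + 1906543)*(521480 + v(881)) = (4200704 + 1906543)*(521480 + (-231 + 881² - 7392/881 + 32*881)) = 6107247*(521480 + (-231 + 776161 - 7392*1/881 + 28192)) = 6107247*(521480 + (-231 + 776161 - 7392/881 + 28192)) = 6107247*(521480 + 708424090/881) = 6107247*(1167847970/881) = 7132336011238590/881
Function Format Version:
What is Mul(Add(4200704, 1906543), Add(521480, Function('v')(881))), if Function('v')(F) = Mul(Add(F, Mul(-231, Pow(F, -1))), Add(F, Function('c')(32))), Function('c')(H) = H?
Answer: Rational(7132336011238590, 881) ≈ 8.0957e+12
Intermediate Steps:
Function('v')(F) = Mul(Add(32, F), Add(F, Mul(-231, Pow(F, -1)))) (Function('v')(F) = Mul(Add(F, Mul(-231, Pow(F, -1))), Add(F, 32)) = Mul(Add(F, Mul(-231, Pow(F, -1))), Add(32, F)) = Mul(Add(32, F), Add(F, Mul(-231, Pow(F, -1)))))
Mul(Add(4200704, 1906543), Add(521480, Function('v')(881))) = Mul(Add(4200704, 1906543), Add(521480, Add(-231, Pow(881, 2), Mul(-7392, Pow(881, -1)), Mul(32, 881)))) = Mul(6107247, Add(521480, Add(-231, 776161, Mul(-7392, Rational(1, 881)), 28192))) = Mul(6107247, Add(521480, Add(-231, 776161, Rational(-7392, 881), 28192))) = Mul(6107247, Add(521480, Rational(708424090, 881))) = Mul(6107247, Rational(1167847970, 881)) = Rational(7132336011238590, 881)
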